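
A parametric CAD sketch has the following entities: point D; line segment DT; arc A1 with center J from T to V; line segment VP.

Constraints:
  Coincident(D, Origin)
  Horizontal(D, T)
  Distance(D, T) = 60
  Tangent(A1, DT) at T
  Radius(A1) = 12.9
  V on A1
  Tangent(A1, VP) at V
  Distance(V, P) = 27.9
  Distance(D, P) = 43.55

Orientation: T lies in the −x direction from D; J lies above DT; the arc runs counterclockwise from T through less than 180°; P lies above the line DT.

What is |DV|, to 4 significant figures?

49.80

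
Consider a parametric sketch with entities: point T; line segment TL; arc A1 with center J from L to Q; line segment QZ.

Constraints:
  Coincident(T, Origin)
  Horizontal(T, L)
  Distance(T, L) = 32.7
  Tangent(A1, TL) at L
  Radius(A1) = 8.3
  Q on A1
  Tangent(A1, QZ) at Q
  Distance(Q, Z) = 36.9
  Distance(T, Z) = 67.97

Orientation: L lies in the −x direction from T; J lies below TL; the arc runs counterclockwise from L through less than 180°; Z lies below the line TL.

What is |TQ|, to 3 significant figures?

40.4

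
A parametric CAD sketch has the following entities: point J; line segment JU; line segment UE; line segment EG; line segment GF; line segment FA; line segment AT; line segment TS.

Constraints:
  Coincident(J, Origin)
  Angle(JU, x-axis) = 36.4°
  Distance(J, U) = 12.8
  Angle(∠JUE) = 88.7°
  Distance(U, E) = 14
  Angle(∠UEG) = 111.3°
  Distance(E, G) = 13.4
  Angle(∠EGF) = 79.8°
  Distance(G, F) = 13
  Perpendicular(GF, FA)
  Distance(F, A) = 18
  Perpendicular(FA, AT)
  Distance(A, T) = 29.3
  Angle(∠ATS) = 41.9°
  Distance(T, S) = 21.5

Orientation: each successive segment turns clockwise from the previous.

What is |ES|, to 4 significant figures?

9.913

The perpendicularity gives AT at right angles to FA, so AT runs at -43.80°; with |AT| = 29.3, T = (35.16, -13.31). ∠ATS = 41.9° gives TS at 178.1° from the x-axis; with |TS| = 21.5, S = (13.67, -12.60). Then |ES| = |S − E| = 9.913.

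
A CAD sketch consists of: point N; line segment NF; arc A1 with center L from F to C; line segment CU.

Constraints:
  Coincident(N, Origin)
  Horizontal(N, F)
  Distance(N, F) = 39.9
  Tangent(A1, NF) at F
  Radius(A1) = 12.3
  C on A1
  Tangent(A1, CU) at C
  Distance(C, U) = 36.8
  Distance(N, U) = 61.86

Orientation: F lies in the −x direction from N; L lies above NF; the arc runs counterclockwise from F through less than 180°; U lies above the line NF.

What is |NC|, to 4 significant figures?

31.53

Checks: N = (0.00, 0.00) ✓; |LC| = 12.30 ✓; ∠(LC, CU) = 90.00° ✓; |CU| = 36.80 ✓; |NU| = 61.86 ✓.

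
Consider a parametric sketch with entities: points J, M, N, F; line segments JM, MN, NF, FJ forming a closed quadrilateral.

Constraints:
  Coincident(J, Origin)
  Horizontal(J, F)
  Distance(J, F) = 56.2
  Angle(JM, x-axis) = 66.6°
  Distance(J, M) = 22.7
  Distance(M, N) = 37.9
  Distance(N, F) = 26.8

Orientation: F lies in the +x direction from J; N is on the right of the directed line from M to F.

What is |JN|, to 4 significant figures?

32.79

J is at the origin; J and F share the same y with |JF| = 56.2 and F in +x, so F = (56.2, 0). JM runs at 66.6° with |JM| = 22.7, so M = (9.015, 20.83). N is determined by |MN| = 37.9 and |NF| = 26.8 together: it lies at the intersection of circle(M, 37.9) and circle(F, 26.8). With |MF| = 51.58, the foot of the radical line on MF is 32.75 from M and the perpendicular offset is √(37.9² − 32.75²) = 19.07. Taking the right-of-MF solution: N = (31.27, -9.843).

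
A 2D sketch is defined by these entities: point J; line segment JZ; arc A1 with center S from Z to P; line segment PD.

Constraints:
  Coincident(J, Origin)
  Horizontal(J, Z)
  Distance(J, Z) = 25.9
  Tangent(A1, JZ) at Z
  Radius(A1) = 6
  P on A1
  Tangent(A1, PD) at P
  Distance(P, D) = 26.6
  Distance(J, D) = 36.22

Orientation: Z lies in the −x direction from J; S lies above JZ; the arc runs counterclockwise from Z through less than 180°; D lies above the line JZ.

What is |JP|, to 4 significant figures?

20.65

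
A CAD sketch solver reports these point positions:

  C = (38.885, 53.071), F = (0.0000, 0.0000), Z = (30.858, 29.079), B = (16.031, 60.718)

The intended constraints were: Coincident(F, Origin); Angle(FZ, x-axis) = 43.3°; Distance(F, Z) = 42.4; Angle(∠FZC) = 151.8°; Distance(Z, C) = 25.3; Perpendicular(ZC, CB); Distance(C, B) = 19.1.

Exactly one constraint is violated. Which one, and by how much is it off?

Distance(C, B) = 19.1 — off by 5.00.

F = (0.00, 0.00) ✓; FZ at 43.30° ✓; |FZ| = 42.40 ✓; ∠FZC = 151.8° ✓; |ZC| = 25.30 ✓; ∠(ZC, CB) = 90.00° ✓; |CB| = 24.10 ✗.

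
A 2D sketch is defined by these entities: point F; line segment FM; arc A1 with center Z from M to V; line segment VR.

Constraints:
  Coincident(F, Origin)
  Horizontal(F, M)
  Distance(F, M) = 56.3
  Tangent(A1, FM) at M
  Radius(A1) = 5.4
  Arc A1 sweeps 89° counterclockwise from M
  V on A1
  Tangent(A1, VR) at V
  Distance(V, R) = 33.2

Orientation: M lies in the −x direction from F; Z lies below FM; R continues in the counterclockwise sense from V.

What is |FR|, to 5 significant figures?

73.218

On A1, M sits at bearing 90° from Z; an 89° counterclockwise sweep puts V at bearing 179°, so V = Z + 5.4·(cos 179°, sin 179°) = (-61.699, -5.3058). Tangency of A1 to VR means the radius ZV is perpendicular to VR, so VR runs along (−sin 179°, cos 179°); with |VR| = 33.2, R = (-62.279, -38.501). Then |FR| = |R − F| = 73.218.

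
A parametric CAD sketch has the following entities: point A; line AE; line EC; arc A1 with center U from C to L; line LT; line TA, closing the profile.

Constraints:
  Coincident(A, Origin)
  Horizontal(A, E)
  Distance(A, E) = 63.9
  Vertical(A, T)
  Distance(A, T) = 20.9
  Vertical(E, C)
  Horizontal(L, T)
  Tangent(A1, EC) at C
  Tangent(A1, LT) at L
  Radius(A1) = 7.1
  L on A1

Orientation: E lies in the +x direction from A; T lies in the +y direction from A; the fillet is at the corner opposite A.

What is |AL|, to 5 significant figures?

60.523

A is at the origin; AE is horizontal with |AE| = 63.9 and E on the +x side, so E = (63.900, 0.0000). A and T share the same x with |AT| = 20.9 and T on the +y side, so T = (0.0000, 20.900). The virtual corner opposite A is at (63.900, 20.900). The tangent condition forces UC to be normal to EC and A1 meets LT tangentially, so UL is at right angles to LT, with radius 7.1, so the center U sits 7.1 in from both sides at U = (56.800, 13.800). That places the tangent points at C = (63.900, 13.800) on EC and L = (56.800, 20.900) on LT. Then |AL| = |L − A| = 60.523.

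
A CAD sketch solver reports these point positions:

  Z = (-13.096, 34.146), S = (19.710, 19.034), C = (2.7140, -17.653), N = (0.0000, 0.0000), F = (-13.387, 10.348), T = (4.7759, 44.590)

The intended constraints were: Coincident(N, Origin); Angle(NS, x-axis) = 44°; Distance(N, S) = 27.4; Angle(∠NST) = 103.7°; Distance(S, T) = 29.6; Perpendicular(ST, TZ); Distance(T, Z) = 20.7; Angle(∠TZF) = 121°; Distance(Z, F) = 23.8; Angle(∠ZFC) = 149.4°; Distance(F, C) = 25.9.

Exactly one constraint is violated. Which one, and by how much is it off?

Distance(F, C) = 25.9 — off by 6.40.

N = (0.00, 0.00) ✓; NS at 44.00° ✓; |NS| = 27.40 ✓; ∠NST = 103.7° ✓; |ST| = 29.60 ✓; ∠(ST, TZ) = 90.00° ✓; |TZ| = 20.70 ✓; ∠TZF = 121.0° ✓; |ZF| = 23.80 ✓; ∠ZFC = 149.4° ✓; |FC| = 32.30 ✗.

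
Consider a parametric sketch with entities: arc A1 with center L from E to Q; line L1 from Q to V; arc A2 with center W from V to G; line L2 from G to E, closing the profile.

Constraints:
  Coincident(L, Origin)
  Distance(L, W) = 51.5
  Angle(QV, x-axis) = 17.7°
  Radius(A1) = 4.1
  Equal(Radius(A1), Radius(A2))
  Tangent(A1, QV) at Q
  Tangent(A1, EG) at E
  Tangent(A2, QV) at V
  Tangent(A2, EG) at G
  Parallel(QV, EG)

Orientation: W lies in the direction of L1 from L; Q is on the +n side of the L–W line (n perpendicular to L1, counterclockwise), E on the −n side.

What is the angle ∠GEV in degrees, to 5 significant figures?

9.0469°

The slot axis is L1's direction at 17.7°, so u = (cos 17.7°, sin 17.7°) = (0.95266, 0.30403) and n = (−sin 17.7°, cos 17.7°) = (-0.30403, 0.95266). L is at the origin and W lies 51.5 along u from L, so W = 51.5·u = (49.062, 15.658). Tangency of A1 to both parallel lines with radius 4.1 puts Q and E at L ± 4.1·n: Q = (-1.2465, 3.9059), E = (1.2465, -3.9059). Equal radii place V and G the same way about W: V = W + 4.1·n = (47.816, 19.564), G = W − 4.1·n = (50.309, 11.752). Then cos ∠GEV = EG·EV / (|EG||EV|), giving 9.0469°.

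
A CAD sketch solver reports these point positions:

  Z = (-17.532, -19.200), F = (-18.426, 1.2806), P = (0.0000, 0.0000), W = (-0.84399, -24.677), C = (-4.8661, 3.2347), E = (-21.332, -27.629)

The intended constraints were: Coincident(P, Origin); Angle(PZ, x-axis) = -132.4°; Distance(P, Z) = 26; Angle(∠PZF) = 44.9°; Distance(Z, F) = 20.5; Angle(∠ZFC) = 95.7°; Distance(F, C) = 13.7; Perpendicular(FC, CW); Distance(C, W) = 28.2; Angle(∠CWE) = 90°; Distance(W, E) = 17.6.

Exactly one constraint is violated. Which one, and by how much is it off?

Distance(W, E) = 17.6 — off by 3.10.

P = (0.00, 0.00) ✓; PZ at -132.4° ✓; |PZ| = 26.00 ✓; ∠PZF = 44.90° ✓; |ZF| = 20.50 ✓; ∠ZFC = 95.70° ✓; |FC| = 13.70 ✓; ∠(FC, CW) = 90.00° ✓; |CW| = 28.20 ✓; ∠CWE = 90.00° ✓; |WE| = 20.70 ✗.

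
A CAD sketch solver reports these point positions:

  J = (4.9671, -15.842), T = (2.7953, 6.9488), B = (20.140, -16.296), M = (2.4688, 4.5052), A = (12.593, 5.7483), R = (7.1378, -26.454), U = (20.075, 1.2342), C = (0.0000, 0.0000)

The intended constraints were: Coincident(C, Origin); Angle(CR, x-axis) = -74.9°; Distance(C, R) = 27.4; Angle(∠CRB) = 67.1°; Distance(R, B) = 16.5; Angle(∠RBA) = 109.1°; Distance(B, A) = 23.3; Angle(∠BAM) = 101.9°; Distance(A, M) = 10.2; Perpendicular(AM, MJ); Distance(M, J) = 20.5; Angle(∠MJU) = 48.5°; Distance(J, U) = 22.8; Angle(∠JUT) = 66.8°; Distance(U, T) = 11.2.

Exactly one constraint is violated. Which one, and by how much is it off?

Distance(U, T) = 11.2 — off by 7.00.

C = (0.00, 0.00) ✓; CR at -74.90° ✓; |CR| = 27.40 ✓; ∠CRB = 67.10° ✓; |RB| = 16.50 ✓; ∠RBA = 109.1° ✓; |BA| = 23.30 ✓; ∠BAM = 101.9° ✓; |AM| = 10.20 ✓; ∠(AM, MJ) = 90.00° ✓; |MJ| = 20.50 ✓; ∠MJU = 48.50° ✓; |JU| = 22.80 ✓; ∠JUT = 66.80° ✓; |UT| = 18.20 ✗.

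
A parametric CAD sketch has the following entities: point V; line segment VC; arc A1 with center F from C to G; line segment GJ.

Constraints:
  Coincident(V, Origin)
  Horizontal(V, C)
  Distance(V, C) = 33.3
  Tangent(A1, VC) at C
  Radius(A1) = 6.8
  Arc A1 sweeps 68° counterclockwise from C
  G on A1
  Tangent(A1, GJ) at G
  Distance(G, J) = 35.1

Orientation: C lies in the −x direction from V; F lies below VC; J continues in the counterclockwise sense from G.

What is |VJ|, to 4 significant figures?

64.32

V is at the origin; VC is horizontal with |VC| = 33.3 and C on the −x side, so C = (-33.30, 0.000). Tangency of A1 to VC means the radius FC is perpendicular to VC, so F = C + (0, -6.8) = (-33.30, -6.800). On A1, C sits at bearing 90° from F; a 68° counterclockwise sweep puts G at bearing 158°, so G = F + 6.8·(cos 158°, sin 158°) = (-39.60, -4.253). A1 meets GJ tangentially, so FG is at right angles to GJ, so GJ runs along (−sin 158°, cos 158°); with |GJ| = 35.1, J = (-52.75, -36.80). Then |VJ| = |J − V| = 64.32.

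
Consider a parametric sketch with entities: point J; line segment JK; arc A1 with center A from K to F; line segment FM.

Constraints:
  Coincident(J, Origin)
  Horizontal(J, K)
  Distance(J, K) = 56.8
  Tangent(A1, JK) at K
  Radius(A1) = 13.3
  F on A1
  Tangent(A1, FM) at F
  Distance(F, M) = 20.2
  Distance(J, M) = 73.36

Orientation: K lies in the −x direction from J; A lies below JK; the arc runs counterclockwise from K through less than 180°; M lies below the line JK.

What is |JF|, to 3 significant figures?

71.6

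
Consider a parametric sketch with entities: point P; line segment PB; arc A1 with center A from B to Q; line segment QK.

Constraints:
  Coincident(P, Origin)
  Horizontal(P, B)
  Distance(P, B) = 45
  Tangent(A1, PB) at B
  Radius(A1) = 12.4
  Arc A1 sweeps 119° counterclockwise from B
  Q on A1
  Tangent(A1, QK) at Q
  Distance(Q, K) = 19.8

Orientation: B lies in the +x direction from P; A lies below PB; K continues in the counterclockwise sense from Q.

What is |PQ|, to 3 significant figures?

38.8

P is at the origin; P and B share the same y with |PB| = 45.0 and B on the +x side, so B = (45.0, 0.00). A1 meets PB tangentially, so AB is at right angles to PB, so A = B + (0, -12.4) = (45.0, -12.4). On A1, B sits at bearing 90° from A; a 119° counterclockwise sweep puts Q at bearing 209°, so Q = A + 12.4·(cos 209°, sin 209°) = (34.2, -18.4). Then |PQ| = |Q − P| = 38.8.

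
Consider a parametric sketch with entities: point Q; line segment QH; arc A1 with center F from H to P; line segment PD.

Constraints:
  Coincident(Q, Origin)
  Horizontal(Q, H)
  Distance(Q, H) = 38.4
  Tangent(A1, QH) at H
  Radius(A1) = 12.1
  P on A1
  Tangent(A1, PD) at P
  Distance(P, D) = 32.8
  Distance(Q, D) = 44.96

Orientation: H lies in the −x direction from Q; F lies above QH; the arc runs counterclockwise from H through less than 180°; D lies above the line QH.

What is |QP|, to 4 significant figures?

28.19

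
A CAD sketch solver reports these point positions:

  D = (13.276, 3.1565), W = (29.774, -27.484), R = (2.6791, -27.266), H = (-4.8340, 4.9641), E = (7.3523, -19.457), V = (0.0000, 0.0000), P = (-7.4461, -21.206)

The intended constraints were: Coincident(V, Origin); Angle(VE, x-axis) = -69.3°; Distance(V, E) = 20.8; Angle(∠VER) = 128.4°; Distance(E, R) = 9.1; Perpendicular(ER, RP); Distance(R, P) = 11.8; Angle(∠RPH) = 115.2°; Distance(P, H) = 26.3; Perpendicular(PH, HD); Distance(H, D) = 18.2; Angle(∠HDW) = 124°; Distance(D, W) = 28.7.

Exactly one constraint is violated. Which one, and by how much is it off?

Distance(D, W) = 28.7 — off by 6.10.

V = (0.00, 0.00) ✓; VE at -69.30° ✓; |VE| = 20.80 ✓; ∠VER = 128.4° ✓; |ER| = 9.101 ✓; ∠(ER, RP) = 90.00° ✓; |RP| = 11.80 ✓; ∠RPH = 115.2° ✓; |PH| = 26.30 ✓; ∠(PH, HD) = 90.00° ✓; |HD| = 18.20 ✓; ∠HDW = 124.0° ✓; |DW| = 34.80 ✗.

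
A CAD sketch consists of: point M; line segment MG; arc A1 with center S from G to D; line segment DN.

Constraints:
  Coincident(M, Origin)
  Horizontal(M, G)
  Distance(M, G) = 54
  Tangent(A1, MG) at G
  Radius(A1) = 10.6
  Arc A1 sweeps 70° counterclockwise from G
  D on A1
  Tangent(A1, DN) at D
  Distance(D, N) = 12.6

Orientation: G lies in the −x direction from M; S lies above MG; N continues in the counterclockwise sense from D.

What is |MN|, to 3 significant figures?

44.0

On A1, G sits at bearing -90° from S; a 70° counterclockwise sweep puts D at bearing -20°, so D = S + 10.6·(cos -20°, sin -20°) = (-44.0, 6.97). The tangent condition forces SD to be normal to DN, so DN runs along (−sin -20°, cos -20°); with |DN| = 12.6, N = (-39.7, 18.8). Then |MN| = |N − M| = 44.0.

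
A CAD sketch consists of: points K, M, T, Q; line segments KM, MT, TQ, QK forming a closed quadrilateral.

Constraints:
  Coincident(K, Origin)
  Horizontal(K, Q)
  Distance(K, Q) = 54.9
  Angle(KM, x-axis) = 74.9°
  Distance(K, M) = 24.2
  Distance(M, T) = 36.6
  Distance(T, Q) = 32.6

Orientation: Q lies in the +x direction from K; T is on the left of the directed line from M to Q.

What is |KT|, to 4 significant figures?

51.88

K is at the origin; K and Q share the same y with |KQ| = 54.9 and Q in +x, so Q = (54.9, 0). KM runs at 74.9° with |KM| = 24.2, so M = (6.304, 23.36). T is determined by |MT| = 36.6 and |TQ| = 32.6 together: it lies at the intersection of circle(M, 36.6) and circle(Q, 32.6). With |MQ| = 53.92, the foot of the radical line on MQ is 29.53 from M and the perpendicular offset is √(36.6² − 29.53²) = 21.63. Taking the left-of-MQ solution: T = (42.29, 30.06).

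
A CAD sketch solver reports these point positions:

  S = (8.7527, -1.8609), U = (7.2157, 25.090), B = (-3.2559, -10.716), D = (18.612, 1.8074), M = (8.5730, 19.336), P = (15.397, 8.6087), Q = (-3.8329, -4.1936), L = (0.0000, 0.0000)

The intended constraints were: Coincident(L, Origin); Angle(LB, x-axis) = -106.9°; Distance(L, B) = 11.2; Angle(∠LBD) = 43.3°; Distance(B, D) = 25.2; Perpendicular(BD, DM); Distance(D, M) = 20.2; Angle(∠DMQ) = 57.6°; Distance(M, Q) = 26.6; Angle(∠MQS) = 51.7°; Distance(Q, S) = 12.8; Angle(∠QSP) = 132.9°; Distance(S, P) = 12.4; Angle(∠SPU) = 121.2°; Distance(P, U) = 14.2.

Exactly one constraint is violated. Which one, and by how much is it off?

Distance(P, U) = 14.2 — off by 4.20.

L = (0.00, 0.00) ✓; LB at -106.9° ✓; |LB| = 11.20 ✓; ∠LBD = 43.30° ✓; |BD| = 25.20 ✓; ∠(BD, DM) = 90.00° ✓; |DM| = 20.20 ✓; ∠DMQ = 57.60° ✓; |MQ| = 26.60 ✓; ∠MQS = 51.70° ✓; |QS| = 12.80 ✓; ∠QSP = 132.9° ✓; |SP| = 12.40 ✓; ∠SPU = 121.2° ✓; |PU| = 18.40 ✗.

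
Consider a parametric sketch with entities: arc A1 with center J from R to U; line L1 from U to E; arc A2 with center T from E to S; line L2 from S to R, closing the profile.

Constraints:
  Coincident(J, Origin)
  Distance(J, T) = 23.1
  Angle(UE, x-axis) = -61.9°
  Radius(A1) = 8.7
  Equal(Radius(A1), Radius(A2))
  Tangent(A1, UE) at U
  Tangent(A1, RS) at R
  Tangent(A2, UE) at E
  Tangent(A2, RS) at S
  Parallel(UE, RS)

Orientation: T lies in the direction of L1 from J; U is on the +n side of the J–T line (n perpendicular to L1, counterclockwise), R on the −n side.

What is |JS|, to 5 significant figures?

24.684

The slot axis is L1's direction at -61.9°, so u = (cos -61.9°, sin -61.9°) = (0.47101, -0.88213) and n = (−sin -61.9°, cos -61.9°) = (0.88213, 0.47101). J is at the origin and T lies 23.1 along u from J, so T = 23.1·u = (10.880, -20.377). Tangency of A1 to both parallel lines with radius 8.7 puts U and R at J ± 8.7·n: U = (7.6745, 4.0978), R = (-7.6745, -4.0978). Equal radii place E and S the same way about T: E = T + 8.7·n = (18.555, -16.279), S = T − 8.7·n = (3.2059, -24.475). Then |JS| = |S − J| = 24.684.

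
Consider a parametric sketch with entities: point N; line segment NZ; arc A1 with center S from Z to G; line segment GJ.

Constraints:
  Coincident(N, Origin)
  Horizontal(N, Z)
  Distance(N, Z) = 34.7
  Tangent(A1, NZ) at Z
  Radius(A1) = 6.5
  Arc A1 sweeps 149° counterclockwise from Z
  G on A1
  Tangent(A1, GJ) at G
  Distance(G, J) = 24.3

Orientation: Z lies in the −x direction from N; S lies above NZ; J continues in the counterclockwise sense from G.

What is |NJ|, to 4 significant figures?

57.68

N is at the origin; N and Z share the same y with |NZ| = 34.7 and Z on the −x side, so Z = (-34.70, 0.000). Since A1 is tangent to NZ there, SZ ⟂ NZ, so S = Z + (0, 6.5) = (-34.70, 6.500). On A1, Z sits at bearing -90° from S; a 149° counterclockwise sweep puts G at bearing 59°, so G = S + 6.5·(cos 59°, sin 59°) = (-31.35, 12.07). A1 meets GJ tangentially, so SG is at right angles to GJ, so GJ runs along (−sin 59°, cos 59°); with |GJ| = 24.3, J = (-52.18, 24.59). Then |NJ| = |J − N| = 57.68.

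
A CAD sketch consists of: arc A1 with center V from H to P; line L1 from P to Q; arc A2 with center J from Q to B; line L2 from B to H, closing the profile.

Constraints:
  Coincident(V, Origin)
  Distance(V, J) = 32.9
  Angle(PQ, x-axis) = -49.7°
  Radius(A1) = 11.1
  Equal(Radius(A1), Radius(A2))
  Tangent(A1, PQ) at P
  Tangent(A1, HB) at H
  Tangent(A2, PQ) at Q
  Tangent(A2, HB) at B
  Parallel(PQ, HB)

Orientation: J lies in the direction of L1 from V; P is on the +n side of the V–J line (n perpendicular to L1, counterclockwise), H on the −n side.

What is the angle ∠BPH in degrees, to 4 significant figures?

55.99°

The slot axis is L1's direction at -49.7°, so u = (cos -49.7°, sin -49.7°) = (0.6468, -0.7627) and n = (−sin -49.7°, cos -49.7°) = (0.7627, 0.6468). V is at the origin and J lies 32.9 along u from V, so J = 32.9·u = (21.28, -25.09). Tangency of A1 to both parallel lines with radius 11.1 puts P and H at V ± 11.1·n: P = (8.466, 7.179), H = (-8.466, -7.179). Equal radii place Q and B the same way about J: Q = J + 11.1·n = (29.75, -17.91), B = J − 11.1·n = (12.81, -32.27). Then cos ∠BPH = PB·PH / (|PB||PH|), giving 55.99°.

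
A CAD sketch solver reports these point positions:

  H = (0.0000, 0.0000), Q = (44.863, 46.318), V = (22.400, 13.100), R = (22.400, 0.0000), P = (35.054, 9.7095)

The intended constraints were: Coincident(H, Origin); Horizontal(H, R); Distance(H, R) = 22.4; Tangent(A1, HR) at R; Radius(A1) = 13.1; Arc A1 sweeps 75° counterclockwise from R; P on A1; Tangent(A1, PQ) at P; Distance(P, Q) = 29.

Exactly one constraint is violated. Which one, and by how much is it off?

Distance(P, Q) = 29 — off by 8.90.

H = (0.00, 0.00) ✓; H.y = 0.00, R.y = 0.00 ✓; |HR| = 22.40 ✓; ∠(VR, RH) = 90.00° ✓; |VR| = 13.10 ✓; bearing(V→P) − bearing(V→R) = 75.00° ✓; |VP| = 13.10 ✓; ∠(VP, PQ) = 90.00° ✓; |PQ| = 37.90 ✗.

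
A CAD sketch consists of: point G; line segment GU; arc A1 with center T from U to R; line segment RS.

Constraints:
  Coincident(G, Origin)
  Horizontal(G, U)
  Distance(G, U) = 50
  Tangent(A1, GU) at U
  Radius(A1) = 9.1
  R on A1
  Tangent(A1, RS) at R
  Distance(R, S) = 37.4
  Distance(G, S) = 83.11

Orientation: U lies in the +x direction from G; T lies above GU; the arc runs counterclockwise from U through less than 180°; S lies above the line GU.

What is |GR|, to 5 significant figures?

58.668

G is at the origin; GU is horizontal with |GU| = 50.0 and U on the +x side, so U = (50.000, 0.0000). Tangency of A1 to GU means the radius TU is perpendicular to GU, so T = U + (0, 9.1) = (50.000, 9.1000). Since TR ⟂ RS (tangency), |TS| = √(9.1² + 37.4²) = 38.491 regardless of where R sits on A1. So S lies on both circle(G, 83.11) and circle(T, 38.491); the above-GU intersection is S = (72.782, 40.125). R is the foot of the tangent from S: R = (58.400, 5.6006).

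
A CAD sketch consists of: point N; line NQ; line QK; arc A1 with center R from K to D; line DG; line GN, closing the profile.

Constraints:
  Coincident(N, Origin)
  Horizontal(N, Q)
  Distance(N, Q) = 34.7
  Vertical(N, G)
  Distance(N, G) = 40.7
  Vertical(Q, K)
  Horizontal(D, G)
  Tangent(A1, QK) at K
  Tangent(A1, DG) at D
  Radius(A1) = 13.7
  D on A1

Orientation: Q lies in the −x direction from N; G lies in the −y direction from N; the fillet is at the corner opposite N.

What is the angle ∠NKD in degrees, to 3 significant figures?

82.9°

N is at the origin; NQ is horizontal with |NQ| = 34.7 and Q on the −x side, so Q = (-34.7, 0.00). NG is vertical with |NG| = 40.7 and G on the −y side, so G = (0.00, -40.7). The virtual corner opposite N is at (-34.7, -40.7). Since A1 is tangent to QK there, RK ⟂ QK and the tangent condition forces RD to be normal to DG, with radius 13.7, so the center R sits 13.7 in from both sides at R = (-21.0, -27.0). That places the tangent points at K = (-34.7, -27.0) on QK and D = (-21.0, -40.7) on DG. Then cos ∠NKD = KN·KD / (|KN||KD|), giving 82.9°.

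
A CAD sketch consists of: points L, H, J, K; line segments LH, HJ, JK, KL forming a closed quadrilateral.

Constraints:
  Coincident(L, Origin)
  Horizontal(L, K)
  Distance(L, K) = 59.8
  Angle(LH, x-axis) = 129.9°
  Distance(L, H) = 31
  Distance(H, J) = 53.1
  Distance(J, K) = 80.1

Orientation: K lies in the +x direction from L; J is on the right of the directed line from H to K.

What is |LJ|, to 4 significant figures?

32.64

Checks: |HJ| = 53.10 ✓; |JK| = 80.10 ✓.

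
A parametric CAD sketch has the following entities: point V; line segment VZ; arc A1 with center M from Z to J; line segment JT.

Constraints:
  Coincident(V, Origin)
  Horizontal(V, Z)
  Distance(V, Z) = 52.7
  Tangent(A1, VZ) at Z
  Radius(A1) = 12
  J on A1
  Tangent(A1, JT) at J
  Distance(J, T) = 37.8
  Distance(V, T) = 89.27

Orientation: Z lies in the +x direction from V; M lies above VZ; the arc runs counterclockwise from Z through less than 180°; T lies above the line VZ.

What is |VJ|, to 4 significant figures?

64.09

Checks: ∠(MZ, ZV) = 90.00° ✓; |MJ| = 12.00 ✓; ∠(MJ, JT) = 90.00° ✓; |JT| = 37.80 ✓; |VT| = 89.27 ✓.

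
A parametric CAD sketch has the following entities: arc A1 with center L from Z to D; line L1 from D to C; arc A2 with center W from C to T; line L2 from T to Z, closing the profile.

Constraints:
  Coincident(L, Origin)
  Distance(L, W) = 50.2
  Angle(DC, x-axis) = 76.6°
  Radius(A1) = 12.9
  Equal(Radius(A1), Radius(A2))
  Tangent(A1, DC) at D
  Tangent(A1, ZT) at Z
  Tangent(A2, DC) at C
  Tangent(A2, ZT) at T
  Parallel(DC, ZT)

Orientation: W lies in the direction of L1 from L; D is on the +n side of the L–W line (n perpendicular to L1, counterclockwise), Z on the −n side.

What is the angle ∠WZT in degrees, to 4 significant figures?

14.41°

Tangency of A1 to both parallel lines with radius 12.9 puts D and Z at L ± 12.9·n: D = (-12.55, 2.990), Z = (12.55, -2.990). Equal radii place C and T the same way about W: C = W + 12.9·n = (-0.9151, 51.82), T = W − 12.9·n = (24.18, 45.84). Then cos ∠WZT = ZW·ZT / (|ZW||ZT|), giving 14.41°.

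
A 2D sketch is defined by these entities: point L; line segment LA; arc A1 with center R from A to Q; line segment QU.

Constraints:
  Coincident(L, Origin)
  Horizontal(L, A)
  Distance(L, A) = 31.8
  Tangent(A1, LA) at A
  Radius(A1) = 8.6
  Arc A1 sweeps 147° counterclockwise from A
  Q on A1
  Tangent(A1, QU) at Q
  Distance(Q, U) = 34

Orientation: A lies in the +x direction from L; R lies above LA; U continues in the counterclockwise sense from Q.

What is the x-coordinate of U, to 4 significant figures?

7.969

On A1, A sits at bearing -90° from R; a 147° counterclockwise sweep puts Q at bearing 57°, so Q = R + 8.6·(cos 57°, sin 57°) = (36.48, 15.81). A1 meets QU tangentially, so RQ is at right angles to QU, so QU runs along (−sin 57°, cos 57°); with |QU| = 34.0, U = (7.969, 34.33). So U.x = 7.969.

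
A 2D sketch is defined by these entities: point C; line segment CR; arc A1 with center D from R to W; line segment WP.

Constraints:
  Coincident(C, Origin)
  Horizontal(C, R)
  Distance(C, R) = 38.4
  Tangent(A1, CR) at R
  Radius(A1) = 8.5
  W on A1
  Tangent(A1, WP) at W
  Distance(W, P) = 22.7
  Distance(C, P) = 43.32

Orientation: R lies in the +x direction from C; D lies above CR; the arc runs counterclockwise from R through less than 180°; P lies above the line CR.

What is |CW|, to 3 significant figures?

47.0

C is at the origin; CR is horizontal with |CR| = 38.4 and R on the +x side, so R = (38.4, 0.00). The tangent condition forces DR to be normal to CR, so D = R + (0, 8.5) = (38.4, 8.50). Since DW ⟂ WP (tangency), |DP| = √(8.5² + 22.7²) = 24.2 regardless of where W sits on A1. So P lies on both circle(C, 43.32) and circle(D, 24.2); the above-CR intersection is P = (30.0, 31.2). W is the foot of the tangent from P: W = (44.8, 14.1).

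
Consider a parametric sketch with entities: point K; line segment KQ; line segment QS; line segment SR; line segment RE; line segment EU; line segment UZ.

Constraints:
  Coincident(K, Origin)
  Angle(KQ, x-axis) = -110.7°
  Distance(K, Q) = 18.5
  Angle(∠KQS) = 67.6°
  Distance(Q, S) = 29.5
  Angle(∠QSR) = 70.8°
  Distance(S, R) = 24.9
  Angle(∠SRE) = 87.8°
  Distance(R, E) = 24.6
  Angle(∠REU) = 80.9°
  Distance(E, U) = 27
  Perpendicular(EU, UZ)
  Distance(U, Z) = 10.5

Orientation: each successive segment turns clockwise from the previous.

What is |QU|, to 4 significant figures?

14.93

∠SRE = 87.8° gives RE at -64.50° from the x-axis; with |RE| = 24.6, E = (4.558, -7.778). ∠REU = 80.9° gives EU at -163.6° from the x-axis; with |EU| = 27.0, U = (-21.34, -15.40). Then |QU| = |U − Q| = 14.93.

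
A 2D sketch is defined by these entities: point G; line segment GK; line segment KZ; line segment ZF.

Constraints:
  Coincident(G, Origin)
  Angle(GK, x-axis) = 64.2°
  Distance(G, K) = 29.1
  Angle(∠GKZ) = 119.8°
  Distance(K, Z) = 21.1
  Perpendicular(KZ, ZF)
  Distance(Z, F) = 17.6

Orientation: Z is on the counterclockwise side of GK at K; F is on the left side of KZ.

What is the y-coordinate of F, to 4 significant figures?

33.67

G is at the origin; GK runs at 64.2° with length 29.1, so K = 29.1·(cos 64.2°, sin 64.2°) = (12.67, 26.20). ∠GKZ = 119.8°, so KZ runs at 64.2° + (180° − 119.8°) = 124.4° from the x-axis; with |KZ| = 21.1, Z = K + 21.1·(cos 124.4°, sin 124.4°) = (0.7444, 43.61). KZ ⟂ ZF; with |ZF| = 17.6 on the left of KZ, F = Z + 17.6·(-0.8251, -0.5650) = (-13.78, 33.67). So F.y = 33.67.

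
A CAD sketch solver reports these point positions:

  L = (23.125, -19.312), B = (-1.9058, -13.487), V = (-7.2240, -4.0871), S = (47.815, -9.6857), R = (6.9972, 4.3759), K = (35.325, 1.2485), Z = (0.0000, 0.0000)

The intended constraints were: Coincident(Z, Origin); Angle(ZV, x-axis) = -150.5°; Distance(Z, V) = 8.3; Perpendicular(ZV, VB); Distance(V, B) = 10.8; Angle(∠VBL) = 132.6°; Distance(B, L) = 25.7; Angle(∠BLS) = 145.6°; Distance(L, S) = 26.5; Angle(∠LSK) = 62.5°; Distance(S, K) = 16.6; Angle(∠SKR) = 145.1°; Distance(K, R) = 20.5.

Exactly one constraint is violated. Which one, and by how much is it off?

Distance(K, R) = 20.5 — off by 8.00.

Z = (0.00, 0.00) ✓; ZV at -150.5° ✓; |ZV| = 8.300 ✓; ∠(ZV, VB) = 90.00° ✓; |VB| = 10.80 ✓; ∠VBL = 132.6° ✓; |BL| = 25.70 ✓; ∠BLS = 145.6° ✓; |LS| = 26.50 ✓; ∠LSK = 62.50° ✓; |SK| = 16.60 ✓; ∠SKR = 145.1° ✓; |KR| = 28.50 ✗.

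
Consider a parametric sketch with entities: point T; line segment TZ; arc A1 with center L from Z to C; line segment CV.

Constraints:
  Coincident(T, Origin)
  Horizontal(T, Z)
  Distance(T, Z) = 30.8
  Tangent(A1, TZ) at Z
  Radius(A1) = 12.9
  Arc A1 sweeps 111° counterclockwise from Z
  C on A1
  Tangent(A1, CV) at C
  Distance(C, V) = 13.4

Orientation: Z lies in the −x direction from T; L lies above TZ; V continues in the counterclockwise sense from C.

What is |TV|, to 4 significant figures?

38.17

T is at the origin; T and Z share the same y with |TZ| = 30.8 and Z on the −x side, so Z = (-30.80, 0.000). The tangent condition forces LZ to be normal to TZ, so L = Z + (0, 12.9) = (-30.80, 12.90). On A1, Z sits at bearing -90° from L; a 111° counterclockwise sweep puts C at bearing 21°, so C = L + 12.9·(cos 21°, sin 21°) = (-18.76, 17.52). Tangency of A1 to CV means the radius LC is perpendicular to CV, so CV runs along (−sin 21°, cos 21°); with |CV| = 13.4, V = (-23.56, 30.03). Then |TV| = |V − T| = 38.17.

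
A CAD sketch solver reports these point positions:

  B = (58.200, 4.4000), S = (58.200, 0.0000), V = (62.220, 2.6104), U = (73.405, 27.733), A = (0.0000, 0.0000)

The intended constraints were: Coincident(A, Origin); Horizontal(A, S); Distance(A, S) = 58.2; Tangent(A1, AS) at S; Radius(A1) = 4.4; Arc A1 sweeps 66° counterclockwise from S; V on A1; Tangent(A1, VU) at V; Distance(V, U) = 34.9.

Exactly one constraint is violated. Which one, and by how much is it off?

Distance(V, U) = 34.9 — off by 7.40.

A = (0.00, 0.00) ✓; A.y = 0.00, S.y = 0.00 ✓; |AS| = 58.20 ✓; ∠(BS, SA) = 90.00° ✓; |BS| = 4.400 ✓; bearing(B→V) − bearing(B→S) = 66.00° ✓; |BV| = 4.400 ✓; ∠(BV, VU) = 90.00° ✓; |VU| = 27.50 ✗.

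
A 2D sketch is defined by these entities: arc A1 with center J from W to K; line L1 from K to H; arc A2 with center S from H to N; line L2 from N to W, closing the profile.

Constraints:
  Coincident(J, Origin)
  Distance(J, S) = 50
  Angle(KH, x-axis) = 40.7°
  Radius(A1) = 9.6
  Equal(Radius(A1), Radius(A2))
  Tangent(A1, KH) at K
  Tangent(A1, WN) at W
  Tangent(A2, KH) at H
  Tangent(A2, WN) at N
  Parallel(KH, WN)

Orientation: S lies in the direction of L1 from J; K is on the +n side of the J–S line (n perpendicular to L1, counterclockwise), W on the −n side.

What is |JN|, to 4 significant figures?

50.91

The slot axis is L1's direction at 40.7°, so u = (cos 40.7°, sin 40.7°) = (0.7581, 0.6521) and n = (−sin 40.7°, cos 40.7°) = (-0.6521, 0.7581). J is at the origin and S lies 50.0 along u from J, so S = 50.0·u = (37.91, 32.60). Tangency of A1 to both parallel lines with radius 9.6 puts K and W at J ± 9.6·n: K = (-6.260, 7.278), W = (6.260, -7.278). Equal radii place H and N the same way about S: H = S + 9.6·n = (31.65, 39.88), N = S − 9.6·n = (44.17, 25.33). Then |JN| = |N − J| = 50.91.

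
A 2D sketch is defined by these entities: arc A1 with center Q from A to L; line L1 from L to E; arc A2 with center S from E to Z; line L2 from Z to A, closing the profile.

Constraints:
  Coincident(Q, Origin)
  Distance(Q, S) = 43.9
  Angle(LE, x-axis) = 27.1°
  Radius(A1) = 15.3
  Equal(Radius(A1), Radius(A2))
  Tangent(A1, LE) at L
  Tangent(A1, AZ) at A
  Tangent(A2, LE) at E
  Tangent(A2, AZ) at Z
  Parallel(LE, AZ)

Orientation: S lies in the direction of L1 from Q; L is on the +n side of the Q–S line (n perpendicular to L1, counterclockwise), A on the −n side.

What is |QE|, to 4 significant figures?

46.49

The slot axis is L1's direction at 27.1°, so u = (cos 27.1°, sin 27.1°) = (0.8902, 0.4555) and n = (−sin 27.1°, cos 27.1°) = (-0.4555, 0.8902). Q is at the origin and S lies 43.9 along u from Q, so S = 43.9·u = (39.08, 20.00). Tangency of A1 to both parallel lines with radius 15.3 puts L and A at Q ± 15.3·n: L = (-6.970, 13.62), A = (6.970, -13.62). Equal radii place E and Z the same way about S: E = S + 15.3·n = (32.11, 33.62), Z = S − 15.3·n = (46.05, 6.378). Then |QE| = |E − Q| = 46.49.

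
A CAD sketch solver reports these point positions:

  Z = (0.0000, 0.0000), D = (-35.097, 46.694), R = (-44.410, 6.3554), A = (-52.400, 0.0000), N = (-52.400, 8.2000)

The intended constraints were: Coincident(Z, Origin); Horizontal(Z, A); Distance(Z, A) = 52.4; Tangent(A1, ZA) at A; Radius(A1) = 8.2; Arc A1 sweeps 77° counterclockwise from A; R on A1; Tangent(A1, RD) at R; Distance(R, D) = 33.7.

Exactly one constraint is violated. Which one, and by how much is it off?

Distance(R, D) = 33.7 — off by 7.70.

Z = (0.00, 0.00) ✓; Z.y = 0.00, A.y = 0.00 ✓; |ZA| = 52.40 ✓; ∠(NA, AZ) = 90.00° ✓; |NA| = 8.200 ✓; bearing(N→R) − bearing(N→A) = 77.00° ✓; |NR| = 8.200 ✓; ∠(NR, RD) = 90.00° ✓; |RD| = 41.40 ✗.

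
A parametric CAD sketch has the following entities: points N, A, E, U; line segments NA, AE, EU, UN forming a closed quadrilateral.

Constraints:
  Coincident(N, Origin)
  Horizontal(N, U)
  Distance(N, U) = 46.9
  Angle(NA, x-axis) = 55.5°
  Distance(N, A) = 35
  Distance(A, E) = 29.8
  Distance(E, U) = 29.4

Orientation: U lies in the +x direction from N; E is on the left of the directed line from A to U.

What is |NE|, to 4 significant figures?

57.61

Checks: |AE| = 29.80 ✓; |EU| = 29.40 ✓.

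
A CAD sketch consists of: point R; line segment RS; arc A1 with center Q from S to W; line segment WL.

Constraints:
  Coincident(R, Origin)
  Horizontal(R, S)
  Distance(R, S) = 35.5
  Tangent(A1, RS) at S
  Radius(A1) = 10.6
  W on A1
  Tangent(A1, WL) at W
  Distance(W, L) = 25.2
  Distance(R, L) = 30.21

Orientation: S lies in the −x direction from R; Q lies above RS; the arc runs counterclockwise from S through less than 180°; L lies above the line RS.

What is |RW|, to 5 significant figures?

26.872

R is at the origin; R and S share the same y with |RS| = 35.5 and S on the −x side, so S = (-35.500, 0.0000). Since A1 is tangent to RS there, QS ⟂ RS, so Q = S + (0, 10.6) = (-35.500, 10.600). Since QW ⟂ WL (tangency), |QL| = √(10.6² + 25.2²) = 27.339 regardless of where W sits on A1. So L lies on both circle(R, 30.21) and circle(Q, 27.339); the above-RS intersection is L = (-13.606, 26.973). W is the foot of the tangent from L: W = (-26.357, 5.2365).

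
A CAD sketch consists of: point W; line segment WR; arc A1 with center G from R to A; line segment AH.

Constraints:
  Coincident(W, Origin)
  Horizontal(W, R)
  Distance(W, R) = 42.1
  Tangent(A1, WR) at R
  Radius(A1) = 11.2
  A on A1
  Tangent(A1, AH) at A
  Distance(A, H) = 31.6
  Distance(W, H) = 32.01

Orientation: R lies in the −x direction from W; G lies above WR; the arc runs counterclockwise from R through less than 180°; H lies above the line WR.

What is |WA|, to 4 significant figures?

33.60

Checks: W.y = 0.00, R.y = 0.00 ✓; ∠(GR, RW) = 90.00° ✓; |GR| = 11.20 ✓; |GA| = 11.20 ✓; ∠(GA, AH) = 90.00° ✓; |AH| = 31.60 ✓; |WH| = 32.01 ✓.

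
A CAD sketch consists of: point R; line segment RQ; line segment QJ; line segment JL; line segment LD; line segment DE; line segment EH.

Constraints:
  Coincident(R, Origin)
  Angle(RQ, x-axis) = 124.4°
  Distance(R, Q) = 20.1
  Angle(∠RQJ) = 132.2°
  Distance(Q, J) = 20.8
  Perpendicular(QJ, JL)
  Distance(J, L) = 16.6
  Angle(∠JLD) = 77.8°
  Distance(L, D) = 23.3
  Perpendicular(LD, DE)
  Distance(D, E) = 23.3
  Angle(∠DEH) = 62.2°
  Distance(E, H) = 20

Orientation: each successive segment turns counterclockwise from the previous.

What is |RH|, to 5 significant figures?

34.379

LD ⟂ DE, so DE runs at 94.400°; with |DE| = 23.3, E = (-12.772, 27.980). ∠DEH = 62.2° gives EH at -147.80° from the x-axis; with |EH| = 20.0, H = (-29.696, 17.323). Then |RH| = |H − R| = 34.379.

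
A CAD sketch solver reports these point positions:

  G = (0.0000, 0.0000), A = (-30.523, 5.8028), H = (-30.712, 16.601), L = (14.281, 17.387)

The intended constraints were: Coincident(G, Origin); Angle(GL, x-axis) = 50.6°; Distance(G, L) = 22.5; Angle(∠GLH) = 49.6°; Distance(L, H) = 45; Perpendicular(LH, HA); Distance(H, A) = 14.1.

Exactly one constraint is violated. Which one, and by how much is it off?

Distance(H, A) = 14.1 — off by 3.30.

G = (0.00, 0.00) ✓; GL at 50.60° ✓; |GL| = 22.50 ✓; ∠GLH = 49.60° ✓; |LH| = 45.00 ✓; ∠(LH, HA) = 90.00° ✓; |HA| = 10.80 ✗.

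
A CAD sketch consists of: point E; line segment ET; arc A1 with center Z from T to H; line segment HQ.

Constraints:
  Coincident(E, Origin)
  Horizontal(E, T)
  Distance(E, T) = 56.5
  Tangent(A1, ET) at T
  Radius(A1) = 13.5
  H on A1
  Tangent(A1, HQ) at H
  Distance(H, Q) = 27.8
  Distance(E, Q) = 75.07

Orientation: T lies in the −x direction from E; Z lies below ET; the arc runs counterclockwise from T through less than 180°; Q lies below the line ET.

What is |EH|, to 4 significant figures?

71.56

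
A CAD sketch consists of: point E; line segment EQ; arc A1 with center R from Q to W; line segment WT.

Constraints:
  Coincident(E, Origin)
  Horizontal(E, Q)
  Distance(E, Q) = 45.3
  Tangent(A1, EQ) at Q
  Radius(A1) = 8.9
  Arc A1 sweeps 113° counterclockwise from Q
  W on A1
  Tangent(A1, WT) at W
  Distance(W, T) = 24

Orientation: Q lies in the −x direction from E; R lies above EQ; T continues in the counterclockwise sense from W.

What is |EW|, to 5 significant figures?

39.117

E is at the origin; E and Q share the same y with |EQ| = 45.3 and Q on the −x side, so Q = (-45.300, 0.0000). A1 meets EQ tangentially, so RQ is at right angles to EQ, so R = Q + (0, 8.9) = (-45.300, 8.9000). On A1, Q sits at bearing -90° from R; a 113° counterclockwise sweep puts W at bearing 23°, so W = R + 8.9·(cos 23°, sin 23°) = (-37.108, 12.378). Then |EW| = |W − E| = 39.117.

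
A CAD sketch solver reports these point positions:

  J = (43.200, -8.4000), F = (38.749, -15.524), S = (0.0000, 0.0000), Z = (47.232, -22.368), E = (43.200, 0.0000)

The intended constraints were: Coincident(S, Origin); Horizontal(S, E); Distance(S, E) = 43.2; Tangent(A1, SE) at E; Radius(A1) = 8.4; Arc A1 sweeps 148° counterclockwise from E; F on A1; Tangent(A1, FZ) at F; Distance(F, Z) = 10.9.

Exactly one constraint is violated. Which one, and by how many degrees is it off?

Tangent(A1, FZ) at F — off by 6.90°.

S = (0.00, 0.00) ✓; S.y = 0.00, E.y = 0.00 ✓; |SE| = 43.20 ✓; ∠(JE, ES) = 90.00° ✓; |JE| = 8.400 ✓; bearing(J→F) − bearing(J→E) = 148.0° ✓; |JF| = 8.400 ✓; ∠(JF, FZ) = 96.90° ✗; |FZ| = 10.90 ✓.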